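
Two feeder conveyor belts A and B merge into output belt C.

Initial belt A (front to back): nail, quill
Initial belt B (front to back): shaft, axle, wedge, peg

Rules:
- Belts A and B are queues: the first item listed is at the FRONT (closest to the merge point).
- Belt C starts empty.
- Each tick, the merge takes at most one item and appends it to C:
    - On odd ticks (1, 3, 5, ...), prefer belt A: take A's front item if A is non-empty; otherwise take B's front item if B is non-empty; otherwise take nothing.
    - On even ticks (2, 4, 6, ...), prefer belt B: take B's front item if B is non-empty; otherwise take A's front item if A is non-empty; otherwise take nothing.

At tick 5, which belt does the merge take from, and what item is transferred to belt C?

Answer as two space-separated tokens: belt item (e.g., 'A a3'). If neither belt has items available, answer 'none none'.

Tick 1: prefer A, take nail from A; A=[quill] B=[shaft,axle,wedge,peg] C=[nail]
Tick 2: prefer B, take shaft from B; A=[quill] B=[axle,wedge,peg] C=[nail,shaft]
Tick 3: prefer A, take quill from A; A=[-] B=[axle,wedge,peg] C=[nail,shaft,quill]
Tick 4: prefer B, take axle from B; A=[-] B=[wedge,peg] C=[nail,shaft,quill,axle]
Tick 5: prefer A, take wedge from B; A=[-] B=[peg] C=[nail,shaft,quill,axle,wedge]

Answer: B wedge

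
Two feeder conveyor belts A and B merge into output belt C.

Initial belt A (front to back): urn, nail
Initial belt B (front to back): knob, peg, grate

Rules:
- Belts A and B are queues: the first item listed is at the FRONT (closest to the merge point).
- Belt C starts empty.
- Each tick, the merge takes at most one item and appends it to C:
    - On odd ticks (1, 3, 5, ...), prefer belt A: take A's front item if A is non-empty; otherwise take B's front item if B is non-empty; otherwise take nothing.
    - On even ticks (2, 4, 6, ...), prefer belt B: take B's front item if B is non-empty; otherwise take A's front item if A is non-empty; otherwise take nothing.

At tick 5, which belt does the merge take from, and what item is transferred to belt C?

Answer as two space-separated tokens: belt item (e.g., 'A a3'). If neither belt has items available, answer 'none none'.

Tick 1: prefer A, take urn from A; A=[nail] B=[knob,peg,grate] C=[urn]
Tick 2: prefer B, take knob from B; A=[nail] B=[peg,grate] C=[urn,knob]
Tick 3: prefer A, take nail from A; A=[-] B=[peg,grate] C=[urn,knob,nail]
Tick 4: prefer B, take peg from B; A=[-] B=[grate] C=[urn,knob,nail,peg]
Tick 5: prefer A, take grate from B; A=[-] B=[-] C=[urn,knob,nail,peg,grate]

Answer: B grate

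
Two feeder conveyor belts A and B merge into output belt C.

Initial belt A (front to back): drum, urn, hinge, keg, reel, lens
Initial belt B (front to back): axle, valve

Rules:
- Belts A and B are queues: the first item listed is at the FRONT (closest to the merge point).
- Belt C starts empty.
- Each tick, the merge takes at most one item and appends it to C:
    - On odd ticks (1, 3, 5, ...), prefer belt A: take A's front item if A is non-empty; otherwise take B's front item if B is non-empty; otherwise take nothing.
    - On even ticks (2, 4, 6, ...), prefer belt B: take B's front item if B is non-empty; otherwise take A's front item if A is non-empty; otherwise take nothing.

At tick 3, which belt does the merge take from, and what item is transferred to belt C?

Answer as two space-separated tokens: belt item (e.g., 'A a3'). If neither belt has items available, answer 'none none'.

Answer: A urn

Derivation:
Tick 1: prefer A, take drum from A; A=[urn,hinge,keg,reel,lens] B=[axle,valve] C=[drum]
Tick 2: prefer B, take axle from B; A=[urn,hinge,keg,reel,lens] B=[valve] C=[drum,axle]
Tick 3: prefer A, take urn from A; A=[hinge,keg,reel,lens] B=[valve] C=[drum,axle,urn]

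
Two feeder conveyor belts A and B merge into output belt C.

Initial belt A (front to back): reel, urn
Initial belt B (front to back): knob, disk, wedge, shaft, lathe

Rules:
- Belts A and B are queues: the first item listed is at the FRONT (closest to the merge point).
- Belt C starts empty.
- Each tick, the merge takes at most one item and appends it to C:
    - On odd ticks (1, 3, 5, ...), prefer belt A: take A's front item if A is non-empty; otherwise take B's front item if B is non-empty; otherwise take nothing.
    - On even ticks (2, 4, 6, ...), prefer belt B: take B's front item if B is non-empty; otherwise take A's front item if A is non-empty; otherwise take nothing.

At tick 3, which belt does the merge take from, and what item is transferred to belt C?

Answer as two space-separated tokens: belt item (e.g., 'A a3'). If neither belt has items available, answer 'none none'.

Answer: A urn

Derivation:
Tick 1: prefer A, take reel from A; A=[urn] B=[knob,disk,wedge,shaft,lathe] C=[reel]
Tick 2: prefer B, take knob from B; A=[urn] B=[disk,wedge,shaft,lathe] C=[reel,knob]
Tick 3: prefer A, take urn from A; A=[-] B=[disk,wedge,shaft,lathe] C=[reel,knob,urn]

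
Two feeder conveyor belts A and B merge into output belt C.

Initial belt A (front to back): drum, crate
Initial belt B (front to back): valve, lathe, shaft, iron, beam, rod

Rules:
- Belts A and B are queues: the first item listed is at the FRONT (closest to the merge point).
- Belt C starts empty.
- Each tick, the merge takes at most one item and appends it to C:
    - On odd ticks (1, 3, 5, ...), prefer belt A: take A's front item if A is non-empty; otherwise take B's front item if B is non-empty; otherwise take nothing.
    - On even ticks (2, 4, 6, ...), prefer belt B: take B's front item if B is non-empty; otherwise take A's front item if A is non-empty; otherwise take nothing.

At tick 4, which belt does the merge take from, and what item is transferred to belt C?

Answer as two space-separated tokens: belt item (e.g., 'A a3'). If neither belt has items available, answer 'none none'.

Answer: B lathe

Derivation:
Tick 1: prefer A, take drum from A; A=[crate] B=[valve,lathe,shaft,iron,beam,rod] C=[drum]
Tick 2: prefer B, take valve from B; A=[crate] B=[lathe,shaft,iron,beam,rod] C=[drum,valve]
Tick 3: prefer A, take crate from A; A=[-] B=[lathe,shaft,iron,beam,rod] C=[drum,valve,crate]
Tick 4: prefer B, take lathe from B; A=[-] B=[shaft,iron,beam,rod] C=[drum,valve,crate,lathe]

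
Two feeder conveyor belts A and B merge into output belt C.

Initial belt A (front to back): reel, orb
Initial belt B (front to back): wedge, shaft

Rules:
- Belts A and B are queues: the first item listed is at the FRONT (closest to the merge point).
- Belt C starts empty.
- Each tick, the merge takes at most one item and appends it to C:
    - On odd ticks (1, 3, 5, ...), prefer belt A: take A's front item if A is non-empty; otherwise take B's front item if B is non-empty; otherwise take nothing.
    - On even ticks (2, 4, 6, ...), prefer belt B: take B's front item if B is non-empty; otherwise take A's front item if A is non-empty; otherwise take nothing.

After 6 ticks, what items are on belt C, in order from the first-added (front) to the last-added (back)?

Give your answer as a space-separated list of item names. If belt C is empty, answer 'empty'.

Answer: reel wedge orb shaft

Derivation:
Tick 1: prefer A, take reel from A; A=[orb] B=[wedge,shaft] C=[reel]
Tick 2: prefer B, take wedge from B; A=[orb] B=[shaft] C=[reel,wedge]
Tick 3: prefer A, take orb from A; A=[-] B=[shaft] C=[reel,wedge,orb]
Tick 4: prefer B, take shaft from B; A=[-] B=[-] C=[reel,wedge,orb,shaft]
Tick 5: prefer A, both empty, nothing taken; A=[-] B=[-] C=[reel,wedge,orb,shaft]
Tick 6: prefer B, both empty, nothing taken; A=[-] B=[-] C=[reel,wedge,orb,shaft]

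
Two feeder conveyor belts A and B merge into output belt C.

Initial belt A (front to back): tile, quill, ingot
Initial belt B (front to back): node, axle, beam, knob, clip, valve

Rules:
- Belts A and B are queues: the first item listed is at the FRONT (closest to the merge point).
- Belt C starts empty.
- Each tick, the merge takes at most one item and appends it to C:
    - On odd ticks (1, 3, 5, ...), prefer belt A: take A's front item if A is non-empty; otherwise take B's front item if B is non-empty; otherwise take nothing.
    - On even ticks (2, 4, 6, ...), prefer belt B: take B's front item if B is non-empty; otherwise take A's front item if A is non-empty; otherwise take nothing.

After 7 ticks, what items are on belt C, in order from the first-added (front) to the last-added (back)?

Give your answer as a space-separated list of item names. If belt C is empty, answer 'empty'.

Answer: tile node quill axle ingot beam knob

Derivation:
Tick 1: prefer A, take tile from A; A=[quill,ingot] B=[node,axle,beam,knob,clip,valve] C=[tile]
Tick 2: prefer B, take node from B; A=[quill,ingot] B=[axle,beam,knob,clip,valve] C=[tile,node]
Tick 3: prefer A, take quill from A; A=[ingot] B=[axle,beam,knob,clip,valve] C=[tile,node,quill]
Tick 4: prefer B, take axle from B; A=[ingot] B=[beam,knob,clip,valve] C=[tile,node,quill,axle]
Tick 5: prefer A, take ingot from A; A=[-] B=[beam,knob,clip,valve] C=[tile,node,quill,axle,ingot]
Tick 6: prefer B, take beam from B; A=[-] B=[knob,clip,valve] C=[tile,node,quill,axle,ingot,beam]
Tick 7: prefer A, take knob from B; A=[-] B=[clip,valve] C=[tile,node,quill,axle,ingot,beam,knob]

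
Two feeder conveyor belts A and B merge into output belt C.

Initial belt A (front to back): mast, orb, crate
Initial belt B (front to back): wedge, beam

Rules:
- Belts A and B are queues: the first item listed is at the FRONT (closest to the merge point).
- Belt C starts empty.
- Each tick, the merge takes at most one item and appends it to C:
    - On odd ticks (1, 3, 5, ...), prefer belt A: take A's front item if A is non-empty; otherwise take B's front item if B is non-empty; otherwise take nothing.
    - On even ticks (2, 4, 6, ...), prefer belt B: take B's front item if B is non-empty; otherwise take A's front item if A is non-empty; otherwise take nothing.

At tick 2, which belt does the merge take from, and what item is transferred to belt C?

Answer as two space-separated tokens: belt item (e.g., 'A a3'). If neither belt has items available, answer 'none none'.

Tick 1: prefer A, take mast from A; A=[orb,crate] B=[wedge,beam] C=[mast]
Tick 2: prefer B, take wedge from B; A=[orb,crate] B=[beam] C=[mast,wedge]

Answer: B wedge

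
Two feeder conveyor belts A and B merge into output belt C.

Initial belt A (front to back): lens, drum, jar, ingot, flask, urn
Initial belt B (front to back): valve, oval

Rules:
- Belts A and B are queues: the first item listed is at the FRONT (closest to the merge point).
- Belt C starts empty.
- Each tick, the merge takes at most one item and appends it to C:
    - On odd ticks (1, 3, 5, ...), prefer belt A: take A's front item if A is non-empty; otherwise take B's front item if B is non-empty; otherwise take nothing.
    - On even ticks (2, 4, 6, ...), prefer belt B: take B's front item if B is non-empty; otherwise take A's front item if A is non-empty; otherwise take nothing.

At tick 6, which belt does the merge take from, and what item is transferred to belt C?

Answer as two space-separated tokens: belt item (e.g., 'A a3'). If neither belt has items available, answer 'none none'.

Tick 1: prefer A, take lens from A; A=[drum,jar,ingot,flask,urn] B=[valve,oval] C=[lens]
Tick 2: prefer B, take valve from B; A=[drum,jar,ingot,flask,urn] B=[oval] C=[lens,valve]
Tick 3: prefer A, take drum from A; A=[jar,ingot,flask,urn] B=[oval] C=[lens,valve,drum]
Tick 4: prefer B, take oval from B; A=[jar,ingot,flask,urn] B=[-] C=[lens,valve,drum,oval]
Tick 5: prefer A, take jar from A; A=[ingot,flask,urn] B=[-] C=[lens,valve,drum,oval,jar]
Tick 6: prefer B, take ingot from A; A=[flask,urn] B=[-] C=[lens,valve,drum,oval,jar,ingot]

Answer: A ingot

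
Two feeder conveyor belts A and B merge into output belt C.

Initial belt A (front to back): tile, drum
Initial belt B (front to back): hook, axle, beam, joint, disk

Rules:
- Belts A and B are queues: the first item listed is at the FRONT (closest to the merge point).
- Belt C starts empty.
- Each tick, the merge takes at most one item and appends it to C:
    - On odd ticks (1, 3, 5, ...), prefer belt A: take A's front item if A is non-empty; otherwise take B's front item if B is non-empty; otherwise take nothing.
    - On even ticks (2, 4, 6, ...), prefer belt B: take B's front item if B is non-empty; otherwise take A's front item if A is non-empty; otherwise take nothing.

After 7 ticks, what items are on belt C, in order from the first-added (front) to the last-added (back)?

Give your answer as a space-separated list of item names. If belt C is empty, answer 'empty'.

Tick 1: prefer A, take tile from A; A=[drum] B=[hook,axle,beam,joint,disk] C=[tile]
Tick 2: prefer B, take hook from B; A=[drum] B=[axle,beam,joint,disk] C=[tile,hook]
Tick 3: prefer A, take drum from A; A=[-] B=[axle,beam,joint,disk] C=[tile,hook,drum]
Tick 4: prefer B, take axle from B; A=[-] B=[beam,joint,disk] C=[tile,hook,drum,axle]
Tick 5: prefer A, take beam from B; A=[-] B=[joint,disk] C=[tile,hook,drum,axle,beam]
Tick 6: prefer B, take joint from B; A=[-] B=[disk] C=[tile,hook,drum,axle,beam,joint]
Tick 7: prefer A, take disk from B; A=[-] B=[-] C=[tile,hook,drum,axle,beam,joint,disk]

Answer: tile hook drum axle beam joint disk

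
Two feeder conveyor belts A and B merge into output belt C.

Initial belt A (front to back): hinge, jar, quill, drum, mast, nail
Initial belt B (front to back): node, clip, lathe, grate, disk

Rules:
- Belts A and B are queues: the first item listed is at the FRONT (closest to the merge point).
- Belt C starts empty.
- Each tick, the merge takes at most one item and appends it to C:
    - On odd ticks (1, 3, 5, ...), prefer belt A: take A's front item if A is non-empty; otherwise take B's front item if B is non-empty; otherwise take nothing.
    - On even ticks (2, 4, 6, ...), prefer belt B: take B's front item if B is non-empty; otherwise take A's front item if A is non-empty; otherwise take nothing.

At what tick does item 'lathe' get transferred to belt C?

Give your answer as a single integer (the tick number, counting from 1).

Answer: 6

Derivation:
Tick 1: prefer A, take hinge from A; A=[jar,quill,drum,mast,nail] B=[node,clip,lathe,grate,disk] C=[hinge]
Tick 2: prefer B, take node from B; A=[jar,quill,drum,mast,nail] B=[clip,lathe,grate,disk] C=[hinge,node]
Tick 3: prefer A, take jar from A; A=[quill,drum,mast,nail] B=[clip,lathe,grate,disk] C=[hinge,node,jar]
Tick 4: prefer B, take clip from B; A=[quill,drum,mast,nail] B=[lathe,grate,disk] C=[hinge,node,jar,clip]
Tick 5: prefer A, take quill from A; A=[drum,mast,nail] B=[lathe,grate,disk] C=[hinge,node,jar,clip,quill]
Tick 6: prefer B, take lathe from B; A=[drum,mast,nail] B=[grate,disk] C=[hinge,node,jar,clip,quill,lathe]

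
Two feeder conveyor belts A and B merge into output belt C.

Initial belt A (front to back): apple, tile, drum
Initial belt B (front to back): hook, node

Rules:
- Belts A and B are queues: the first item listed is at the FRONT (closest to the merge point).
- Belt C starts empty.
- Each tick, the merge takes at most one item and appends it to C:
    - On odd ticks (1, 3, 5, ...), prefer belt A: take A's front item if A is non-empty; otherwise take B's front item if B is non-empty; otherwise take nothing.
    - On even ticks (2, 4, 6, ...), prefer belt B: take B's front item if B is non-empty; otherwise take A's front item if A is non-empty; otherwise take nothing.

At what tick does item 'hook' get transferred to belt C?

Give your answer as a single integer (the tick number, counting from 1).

Answer: 2

Derivation:
Tick 1: prefer A, take apple from A; A=[tile,drum] B=[hook,node] C=[apple]
Tick 2: prefer B, take hook from B; A=[tile,drum] B=[node] C=[apple,hook]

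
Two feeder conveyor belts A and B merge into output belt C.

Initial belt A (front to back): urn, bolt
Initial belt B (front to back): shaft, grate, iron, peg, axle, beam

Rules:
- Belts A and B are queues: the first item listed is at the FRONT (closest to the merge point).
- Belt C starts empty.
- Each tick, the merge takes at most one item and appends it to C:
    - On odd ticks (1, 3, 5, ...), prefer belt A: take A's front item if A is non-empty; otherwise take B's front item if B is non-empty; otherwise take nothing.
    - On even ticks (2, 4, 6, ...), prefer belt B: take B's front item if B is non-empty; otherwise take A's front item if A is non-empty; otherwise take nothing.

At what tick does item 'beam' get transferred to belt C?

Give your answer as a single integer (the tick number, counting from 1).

Tick 1: prefer A, take urn from A; A=[bolt] B=[shaft,grate,iron,peg,axle,beam] C=[urn]
Tick 2: prefer B, take shaft from B; A=[bolt] B=[grate,iron,peg,axle,beam] C=[urn,shaft]
Tick 3: prefer A, take bolt from A; A=[-] B=[grate,iron,peg,axle,beam] C=[urn,shaft,bolt]
Tick 4: prefer B, take grate from B; A=[-] B=[iron,peg,axle,beam] C=[urn,shaft,bolt,grate]
Tick 5: prefer A, take iron from B; A=[-] B=[peg,axle,beam] C=[urn,shaft,bolt,grate,iron]
Tick 6: prefer B, take peg from B; A=[-] B=[axle,beam] C=[urn,shaft,bolt,grate,iron,peg]
Tick 7: prefer A, take axle from B; A=[-] B=[beam] C=[urn,shaft,bolt,grate,iron,peg,axle]
Tick 8: prefer B, take beam from B; A=[-] B=[-] C=[urn,shaft,bolt,grate,iron,peg,axle,beam]

Answer: 8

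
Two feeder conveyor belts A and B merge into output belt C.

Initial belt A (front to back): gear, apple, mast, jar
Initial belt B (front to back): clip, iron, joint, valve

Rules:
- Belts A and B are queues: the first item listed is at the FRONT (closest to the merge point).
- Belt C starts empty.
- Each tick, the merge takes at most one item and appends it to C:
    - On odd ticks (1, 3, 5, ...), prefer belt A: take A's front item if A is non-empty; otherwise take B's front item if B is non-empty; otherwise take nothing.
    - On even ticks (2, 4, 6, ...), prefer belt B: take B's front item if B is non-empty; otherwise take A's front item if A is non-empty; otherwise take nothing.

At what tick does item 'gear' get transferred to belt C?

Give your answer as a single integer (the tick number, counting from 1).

Answer: 1

Derivation:
Tick 1: prefer A, take gear from A; A=[apple,mast,jar] B=[clip,iron,joint,valve] C=[gear]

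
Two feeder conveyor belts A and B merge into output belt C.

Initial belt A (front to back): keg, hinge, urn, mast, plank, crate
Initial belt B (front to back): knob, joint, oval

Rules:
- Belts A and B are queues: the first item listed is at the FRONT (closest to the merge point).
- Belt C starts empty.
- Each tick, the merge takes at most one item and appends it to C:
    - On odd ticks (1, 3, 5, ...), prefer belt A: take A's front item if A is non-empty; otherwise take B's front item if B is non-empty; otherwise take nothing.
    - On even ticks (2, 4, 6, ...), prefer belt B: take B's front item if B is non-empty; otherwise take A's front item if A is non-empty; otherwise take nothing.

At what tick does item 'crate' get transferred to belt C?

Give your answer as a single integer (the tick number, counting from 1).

Tick 1: prefer A, take keg from A; A=[hinge,urn,mast,plank,crate] B=[knob,joint,oval] C=[keg]
Tick 2: prefer B, take knob from B; A=[hinge,urn,mast,plank,crate] B=[joint,oval] C=[keg,knob]
Tick 3: prefer A, take hinge from A; A=[urn,mast,plank,crate] B=[joint,oval] C=[keg,knob,hinge]
Tick 4: prefer B, take joint from B; A=[urn,mast,plank,crate] B=[oval] C=[keg,knob,hinge,joint]
Tick 5: prefer A, take urn from A; A=[mast,plank,crate] B=[oval] C=[keg,knob,hinge,joint,urn]
Tick 6: prefer B, take oval from B; A=[mast,plank,crate] B=[-] C=[keg,knob,hinge,joint,urn,oval]
Tick 7: prefer A, take mast from A; A=[plank,crate] B=[-] C=[keg,knob,hinge,joint,urn,oval,mast]
Tick 8: prefer B, take plank from A; A=[crate] B=[-] C=[keg,knob,hinge,joint,urn,oval,mast,plank]
Tick 9: prefer A, take crate from A; A=[-] B=[-] C=[keg,knob,hinge,joint,urn,oval,mast,plank,crate]

Answer: 9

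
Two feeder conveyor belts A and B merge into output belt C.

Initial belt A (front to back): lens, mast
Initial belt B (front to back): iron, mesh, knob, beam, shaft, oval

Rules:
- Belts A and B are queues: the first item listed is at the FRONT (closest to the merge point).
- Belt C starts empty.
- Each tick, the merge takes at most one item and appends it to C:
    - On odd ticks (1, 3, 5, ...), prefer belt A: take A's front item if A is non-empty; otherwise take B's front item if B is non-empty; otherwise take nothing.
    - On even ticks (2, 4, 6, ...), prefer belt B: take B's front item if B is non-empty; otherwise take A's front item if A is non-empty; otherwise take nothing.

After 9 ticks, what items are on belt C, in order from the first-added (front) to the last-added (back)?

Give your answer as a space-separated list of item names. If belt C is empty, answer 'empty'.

Tick 1: prefer A, take lens from A; A=[mast] B=[iron,mesh,knob,beam,shaft,oval] C=[lens]
Tick 2: prefer B, take iron from B; A=[mast] B=[mesh,knob,beam,shaft,oval] C=[lens,iron]
Tick 3: prefer A, take mast from A; A=[-] B=[mesh,knob,beam,shaft,oval] C=[lens,iron,mast]
Tick 4: prefer B, take mesh from B; A=[-] B=[knob,beam,shaft,oval] C=[lens,iron,mast,mesh]
Tick 5: prefer A, take knob from B; A=[-] B=[beam,shaft,oval] C=[lens,iron,mast,mesh,knob]
Tick 6: prefer B, take beam from B; A=[-] B=[shaft,oval] C=[lens,iron,mast,mesh,knob,beam]
Tick 7: prefer A, take shaft from B; A=[-] B=[oval] C=[lens,iron,mast,mesh,knob,beam,shaft]
Tick 8: prefer B, take oval from B; A=[-] B=[-] C=[lens,iron,mast,mesh,knob,beam,shaft,oval]
Tick 9: prefer A, both empty, nothing taken; A=[-] B=[-] C=[lens,iron,mast,mesh,knob,beam,shaft,oval]

Answer: lens iron mast mesh knob beam shaft oval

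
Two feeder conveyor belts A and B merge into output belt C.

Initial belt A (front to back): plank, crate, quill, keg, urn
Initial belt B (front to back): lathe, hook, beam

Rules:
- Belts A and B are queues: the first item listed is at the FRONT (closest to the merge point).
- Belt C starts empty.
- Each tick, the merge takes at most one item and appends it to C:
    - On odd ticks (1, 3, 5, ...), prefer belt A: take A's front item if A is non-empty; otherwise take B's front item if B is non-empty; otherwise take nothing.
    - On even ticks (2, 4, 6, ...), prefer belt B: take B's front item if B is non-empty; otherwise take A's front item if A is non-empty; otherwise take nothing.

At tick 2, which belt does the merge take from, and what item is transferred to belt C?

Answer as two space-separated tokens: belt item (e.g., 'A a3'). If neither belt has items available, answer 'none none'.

Tick 1: prefer A, take plank from A; A=[crate,quill,keg,urn] B=[lathe,hook,beam] C=[plank]
Tick 2: prefer B, take lathe from B; A=[crate,quill,keg,urn] B=[hook,beam] C=[plank,lathe]

Answer: B lathe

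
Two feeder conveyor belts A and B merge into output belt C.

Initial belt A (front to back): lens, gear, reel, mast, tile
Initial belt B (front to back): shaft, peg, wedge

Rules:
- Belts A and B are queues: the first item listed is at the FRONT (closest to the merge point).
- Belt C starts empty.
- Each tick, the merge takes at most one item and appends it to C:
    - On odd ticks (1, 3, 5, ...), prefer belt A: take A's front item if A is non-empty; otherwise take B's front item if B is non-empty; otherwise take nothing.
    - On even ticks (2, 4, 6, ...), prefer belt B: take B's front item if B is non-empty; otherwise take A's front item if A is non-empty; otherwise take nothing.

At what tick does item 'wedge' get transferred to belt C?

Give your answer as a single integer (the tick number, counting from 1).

Answer: 6

Derivation:
Tick 1: prefer A, take lens from A; A=[gear,reel,mast,tile] B=[shaft,peg,wedge] C=[lens]
Tick 2: prefer B, take shaft from B; A=[gear,reel,mast,tile] B=[peg,wedge] C=[lens,shaft]
Tick 3: prefer A, take gear from A; A=[reel,mast,tile] B=[peg,wedge] C=[lens,shaft,gear]
Tick 4: prefer B, take peg from B; A=[reel,mast,tile] B=[wedge] C=[lens,shaft,gear,peg]
Tick 5: prefer A, take reel from A; A=[mast,tile] B=[wedge] C=[lens,shaft,gear,peg,reel]
Tick 6: prefer B, take wedge from B; A=[mast,tile] B=[-] C=[lens,shaft,gear,peg,reel,wedge]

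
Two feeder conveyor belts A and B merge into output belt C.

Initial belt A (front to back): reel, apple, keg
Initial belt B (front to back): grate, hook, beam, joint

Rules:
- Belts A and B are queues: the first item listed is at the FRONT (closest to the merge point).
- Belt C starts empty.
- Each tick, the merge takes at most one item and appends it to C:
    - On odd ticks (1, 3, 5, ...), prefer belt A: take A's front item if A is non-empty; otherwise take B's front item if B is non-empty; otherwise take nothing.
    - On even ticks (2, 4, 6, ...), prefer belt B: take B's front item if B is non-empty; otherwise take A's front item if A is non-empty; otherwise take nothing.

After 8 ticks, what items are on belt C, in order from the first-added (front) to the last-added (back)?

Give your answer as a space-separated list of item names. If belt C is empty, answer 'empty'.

Tick 1: prefer A, take reel from A; A=[apple,keg] B=[grate,hook,beam,joint] C=[reel]
Tick 2: prefer B, take grate from B; A=[apple,keg] B=[hook,beam,joint] C=[reel,grate]
Tick 3: prefer A, take apple from A; A=[keg] B=[hook,beam,joint] C=[reel,grate,apple]
Tick 4: prefer B, take hook from B; A=[keg] B=[beam,joint] C=[reel,grate,apple,hook]
Tick 5: prefer A, take keg from A; A=[-] B=[beam,joint] C=[reel,grate,apple,hook,keg]
Tick 6: prefer B, take beam from B; A=[-] B=[joint] C=[reel,grate,apple,hook,keg,beam]
Tick 7: prefer A, take joint from B; A=[-] B=[-] C=[reel,grate,apple,hook,keg,beam,joint]
Tick 8: prefer B, both empty, nothing taken; A=[-] B=[-] C=[reel,grate,apple,hook,keg,beam,joint]

Answer: reel grate apple hook keg beam joint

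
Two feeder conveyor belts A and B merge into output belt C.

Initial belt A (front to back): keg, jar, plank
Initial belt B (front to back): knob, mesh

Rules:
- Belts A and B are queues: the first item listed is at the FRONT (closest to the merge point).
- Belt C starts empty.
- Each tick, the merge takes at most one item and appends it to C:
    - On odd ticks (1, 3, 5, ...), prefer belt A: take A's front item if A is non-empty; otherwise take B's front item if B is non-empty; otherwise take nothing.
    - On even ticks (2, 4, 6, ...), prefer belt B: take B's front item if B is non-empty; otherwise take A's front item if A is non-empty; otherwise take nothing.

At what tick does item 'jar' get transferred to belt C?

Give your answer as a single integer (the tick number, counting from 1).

Answer: 3

Derivation:
Tick 1: prefer A, take keg from A; A=[jar,plank] B=[knob,mesh] C=[keg]
Tick 2: prefer B, take knob from B; A=[jar,plank] B=[mesh] C=[keg,knob]
Tick 3: prefer A, take jar from A; A=[plank] B=[mesh] C=[keg,knob,jar]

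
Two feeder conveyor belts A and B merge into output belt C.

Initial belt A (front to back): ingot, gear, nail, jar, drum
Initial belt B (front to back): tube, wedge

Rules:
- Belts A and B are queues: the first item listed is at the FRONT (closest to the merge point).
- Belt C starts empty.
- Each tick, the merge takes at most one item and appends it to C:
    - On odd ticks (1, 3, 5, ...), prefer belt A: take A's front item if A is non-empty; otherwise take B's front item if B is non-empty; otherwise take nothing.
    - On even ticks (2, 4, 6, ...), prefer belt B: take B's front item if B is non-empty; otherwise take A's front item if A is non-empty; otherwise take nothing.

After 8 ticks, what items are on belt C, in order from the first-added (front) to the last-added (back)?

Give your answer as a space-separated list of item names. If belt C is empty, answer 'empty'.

Answer: ingot tube gear wedge nail jar drum

Derivation:
Tick 1: prefer A, take ingot from A; A=[gear,nail,jar,drum] B=[tube,wedge] C=[ingot]
Tick 2: prefer B, take tube from B; A=[gear,nail,jar,drum] B=[wedge] C=[ingot,tube]
Tick 3: prefer A, take gear from A; A=[nail,jar,drum] B=[wedge] C=[ingot,tube,gear]
Tick 4: prefer B, take wedge from B; A=[nail,jar,drum] B=[-] C=[ingot,tube,gear,wedge]
Tick 5: prefer A, take nail from A; A=[jar,drum] B=[-] C=[ingot,tube,gear,wedge,nail]
Tick 6: prefer B, take jar from A; A=[drum] B=[-] C=[ingot,tube,gear,wedge,nail,jar]
Tick 7: prefer A, take drum from A; A=[-] B=[-] C=[ingot,tube,gear,wedge,nail,jar,drum]
Tick 8: prefer B, both empty, nothing taken; A=[-] B=[-] C=[ingot,tube,gear,wedge,nail,jar,drum]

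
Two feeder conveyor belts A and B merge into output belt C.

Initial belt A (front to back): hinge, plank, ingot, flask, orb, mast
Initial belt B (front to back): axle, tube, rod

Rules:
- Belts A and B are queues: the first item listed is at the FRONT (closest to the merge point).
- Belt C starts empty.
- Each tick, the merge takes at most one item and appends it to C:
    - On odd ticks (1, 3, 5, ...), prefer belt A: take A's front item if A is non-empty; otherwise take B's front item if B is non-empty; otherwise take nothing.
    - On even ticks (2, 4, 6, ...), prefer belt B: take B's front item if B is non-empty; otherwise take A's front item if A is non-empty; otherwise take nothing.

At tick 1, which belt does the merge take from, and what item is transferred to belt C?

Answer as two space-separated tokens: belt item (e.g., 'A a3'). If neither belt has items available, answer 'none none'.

Answer: A hinge

Derivation:
Tick 1: prefer A, take hinge from A; A=[plank,ingot,flask,orb,mast] B=[axle,tube,rod] C=[hinge]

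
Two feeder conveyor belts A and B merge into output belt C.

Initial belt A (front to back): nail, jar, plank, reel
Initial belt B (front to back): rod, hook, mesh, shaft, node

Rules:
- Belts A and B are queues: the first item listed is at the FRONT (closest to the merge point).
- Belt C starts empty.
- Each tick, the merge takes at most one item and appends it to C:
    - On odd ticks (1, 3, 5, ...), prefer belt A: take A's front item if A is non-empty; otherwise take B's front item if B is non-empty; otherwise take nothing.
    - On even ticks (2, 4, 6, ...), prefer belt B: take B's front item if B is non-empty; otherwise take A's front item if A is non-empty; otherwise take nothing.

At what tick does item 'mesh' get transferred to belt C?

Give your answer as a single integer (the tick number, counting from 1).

Answer: 6

Derivation:
Tick 1: prefer A, take nail from A; A=[jar,plank,reel] B=[rod,hook,mesh,shaft,node] C=[nail]
Tick 2: prefer B, take rod from B; A=[jar,plank,reel] B=[hook,mesh,shaft,node] C=[nail,rod]
Tick 3: prefer A, take jar from A; A=[plank,reel] B=[hook,mesh,shaft,node] C=[nail,rod,jar]
Tick 4: prefer B, take hook from B; A=[plank,reel] B=[mesh,shaft,node] C=[nail,rod,jar,hook]
Tick 5: prefer A, take plank from A; A=[reel] B=[mesh,shaft,node] C=[nail,rod,jar,hook,plank]
Tick 6: prefer B, take mesh from B; A=[reel] B=[shaft,node] C=[nail,rod,jar,hook,plank,mesh]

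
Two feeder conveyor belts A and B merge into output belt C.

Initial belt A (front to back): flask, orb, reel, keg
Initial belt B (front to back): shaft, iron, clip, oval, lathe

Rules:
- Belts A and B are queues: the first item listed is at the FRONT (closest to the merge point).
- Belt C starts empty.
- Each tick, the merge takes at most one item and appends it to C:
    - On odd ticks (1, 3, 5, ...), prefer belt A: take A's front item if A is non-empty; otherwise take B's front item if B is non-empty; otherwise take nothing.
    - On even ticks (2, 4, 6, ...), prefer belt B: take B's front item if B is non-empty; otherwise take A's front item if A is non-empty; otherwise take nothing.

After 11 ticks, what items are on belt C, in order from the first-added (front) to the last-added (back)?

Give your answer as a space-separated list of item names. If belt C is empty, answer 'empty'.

Answer: flask shaft orb iron reel clip keg oval lathe

Derivation:
Tick 1: prefer A, take flask from A; A=[orb,reel,keg] B=[shaft,iron,clip,oval,lathe] C=[flask]
Tick 2: prefer B, take shaft from B; A=[orb,reel,keg] B=[iron,clip,oval,lathe] C=[flask,shaft]
Tick 3: prefer A, take orb from A; A=[reel,keg] B=[iron,clip,oval,lathe] C=[flask,shaft,orb]
Tick 4: prefer B, take iron from B; A=[reel,keg] B=[clip,oval,lathe] C=[flask,shaft,orb,iron]
Tick 5: prefer A, take reel from A; A=[keg] B=[clip,oval,lathe] C=[flask,shaft,orb,iron,reel]
Tick 6: prefer B, take clip from B; A=[keg] B=[oval,lathe] C=[flask,shaft,orb,iron,reel,clip]
Tick 7: prefer A, take keg from A; A=[-] B=[oval,lathe] C=[flask,shaft,orb,iron,reel,clip,keg]
Tick 8: prefer B, take oval from B; A=[-] B=[lathe] C=[flask,shaft,orb,iron,reel,clip,keg,oval]
Tick 9: prefer A, take lathe from B; A=[-] B=[-] C=[flask,shaft,orb,iron,reel,clip,keg,oval,lathe]
Tick 10: prefer B, both empty, nothing taken; A=[-] B=[-] C=[flask,shaft,orb,iron,reel,clip,keg,oval,lathe]
Tick 11: prefer A, both empty, nothing taken; A=[-] B=[-] C=[flask,shaft,orb,iron,reel,clip,keg,oval,lathe]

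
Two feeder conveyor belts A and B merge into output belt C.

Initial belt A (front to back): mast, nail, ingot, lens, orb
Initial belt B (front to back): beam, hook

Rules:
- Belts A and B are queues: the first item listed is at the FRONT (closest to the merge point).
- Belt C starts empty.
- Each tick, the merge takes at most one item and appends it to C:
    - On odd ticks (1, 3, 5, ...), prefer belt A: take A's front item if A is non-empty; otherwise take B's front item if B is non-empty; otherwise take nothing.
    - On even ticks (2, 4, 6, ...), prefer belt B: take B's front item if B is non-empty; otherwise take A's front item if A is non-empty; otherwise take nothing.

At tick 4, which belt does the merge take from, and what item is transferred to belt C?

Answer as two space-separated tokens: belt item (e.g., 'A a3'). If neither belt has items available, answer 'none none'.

Tick 1: prefer A, take mast from A; A=[nail,ingot,lens,orb] B=[beam,hook] C=[mast]
Tick 2: prefer B, take beam from B; A=[nail,ingot,lens,orb] B=[hook] C=[mast,beam]
Tick 3: prefer A, take nail from A; A=[ingot,lens,orb] B=[hook] C=[mast,beam,nail]
Tick 4: prefer B, take hook from B; A=[ingot,lens,orb] B=[-] C=[mast,beam,nail,hook]

Answer: B hook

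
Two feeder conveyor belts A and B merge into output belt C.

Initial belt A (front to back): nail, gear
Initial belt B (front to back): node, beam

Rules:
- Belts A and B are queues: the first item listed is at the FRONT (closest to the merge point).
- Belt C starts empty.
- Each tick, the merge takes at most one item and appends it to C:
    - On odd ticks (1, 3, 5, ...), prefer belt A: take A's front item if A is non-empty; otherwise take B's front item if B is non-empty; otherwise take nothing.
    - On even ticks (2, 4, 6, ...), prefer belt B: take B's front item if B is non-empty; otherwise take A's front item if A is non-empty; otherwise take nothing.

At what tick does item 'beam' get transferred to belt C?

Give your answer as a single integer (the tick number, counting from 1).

Tick 1: prefer A, take nail from A; A=[gear] B=[node,beam] C=[nail]
Tick 2: prefer B, take node from B; A=[gear] B=[beam] C=[nail,node]
Tick 3: prefer A, take gear from A; A=[-] B=[beam] C=[nail,node,gear]
Tick 4: prefer B, take beam from B; A=[-] B=[-] C=[nail,node,gear,beam]

Answer: 4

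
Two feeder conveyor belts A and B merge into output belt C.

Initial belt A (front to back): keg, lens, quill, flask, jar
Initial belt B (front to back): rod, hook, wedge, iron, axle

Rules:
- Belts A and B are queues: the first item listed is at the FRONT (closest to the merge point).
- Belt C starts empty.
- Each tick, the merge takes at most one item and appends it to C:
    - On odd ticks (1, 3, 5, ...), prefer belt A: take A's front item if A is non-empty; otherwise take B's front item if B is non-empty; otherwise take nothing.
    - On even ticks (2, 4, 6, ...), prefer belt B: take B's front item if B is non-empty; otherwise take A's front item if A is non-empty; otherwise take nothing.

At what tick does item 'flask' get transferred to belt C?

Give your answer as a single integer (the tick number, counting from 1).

Tick 1: prefer A, take keg from A; A=[lens,quill,flask,jar] B=[rod,hook,wedge,iron,axle] C=[keg]
Tick 2: prefer B, take rod from B; A=[lens,quill,flask,jar] B=[hook,wedge,iron,axle] C=[keg,rod]
Tick 3: prefer A, take lens from A; A=[quill,flask,jar] B=[hook,wedge,iron,axle] C=[keg,rod,lens]
Tick 4: prefer B, take hook from B; A=[quill,flask,jar] B=[wedge,iron,axle] C=[keg,rod,lens,hook]
Tick 5: prefer A, take quill from A; A=[flask,jar] B=[wedge,iron,axle] C=[keg,rod,lens,hook,quill]
Tick 6: prefer B, take wedge from B; A=[flask,jar] B=[iron,axle] C=[keg,rod,lens,hook,quill,wedge]
Tick 7: prefer A, take flask from A; A=[jar] B=[iron,axle] C=[keg,rod,lens,hook,quill,wedge,flask]

Answer: 7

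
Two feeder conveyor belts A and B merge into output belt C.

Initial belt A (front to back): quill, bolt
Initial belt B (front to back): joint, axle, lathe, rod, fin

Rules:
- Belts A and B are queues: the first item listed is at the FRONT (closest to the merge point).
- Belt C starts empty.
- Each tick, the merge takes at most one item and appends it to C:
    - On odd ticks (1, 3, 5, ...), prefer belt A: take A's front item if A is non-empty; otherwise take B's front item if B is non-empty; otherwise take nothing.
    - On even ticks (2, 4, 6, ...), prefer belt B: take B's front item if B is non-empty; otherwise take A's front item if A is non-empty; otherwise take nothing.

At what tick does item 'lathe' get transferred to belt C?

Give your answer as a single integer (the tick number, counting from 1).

Answer: 5

Derivation:
Tick 1: prefer A, take quill from A; A=[bolt] B=[joint,axle,lathe,rod,fin] C=[quill]
Tick 2: prefer B, take joint from B; A=[bolt] B=[axle,lathe,rod,fin] C=[quill,joint]
Tick 3: prefer A, take bolt from A; A=[-] B=[axle,lathe,rod,fin] C=[quill,joint,bolt]
Tick 4: prefer B, take axle from B; A=[-] B=[lathe,rod,fin] C=[quill,joint,bolt,axle]
Tick 5: prefer A, take lathe from B; A=[-] B=[rod,fin] C=[quill,joint,bolt,axle,lathe]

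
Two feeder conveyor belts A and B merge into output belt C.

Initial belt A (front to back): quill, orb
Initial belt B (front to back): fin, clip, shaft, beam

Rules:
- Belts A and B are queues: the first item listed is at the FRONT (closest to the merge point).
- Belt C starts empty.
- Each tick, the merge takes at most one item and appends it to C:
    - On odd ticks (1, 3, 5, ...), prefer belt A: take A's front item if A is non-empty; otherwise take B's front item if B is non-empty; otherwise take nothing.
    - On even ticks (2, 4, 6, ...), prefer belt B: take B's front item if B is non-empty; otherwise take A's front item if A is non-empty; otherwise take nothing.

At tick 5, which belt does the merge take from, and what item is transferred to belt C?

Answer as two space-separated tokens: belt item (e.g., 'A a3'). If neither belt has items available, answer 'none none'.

Tick 1: prefer A, take quill from A; A=[orb] B=[fin,clip,shaft,beam] C=[quill]
Tick 2: prefer B, take fin from B; A=[orb] B=[clip,shaft,beam] C=[quill,fin]
Tick 3: prefer A, take orb from A; A=[-] B=[clip,shaft,beam] C=[quill,fin,orb]
Tick 4: prefer B, take clip from B; A=[-] B=[shaft,beam] C=[quill,fin,orb,clip]
Tick 5: prefer A, take shaft from B; A=[-] B=[beam] C=[quill,fin,orb,clip,shaft]

Answer: B shaft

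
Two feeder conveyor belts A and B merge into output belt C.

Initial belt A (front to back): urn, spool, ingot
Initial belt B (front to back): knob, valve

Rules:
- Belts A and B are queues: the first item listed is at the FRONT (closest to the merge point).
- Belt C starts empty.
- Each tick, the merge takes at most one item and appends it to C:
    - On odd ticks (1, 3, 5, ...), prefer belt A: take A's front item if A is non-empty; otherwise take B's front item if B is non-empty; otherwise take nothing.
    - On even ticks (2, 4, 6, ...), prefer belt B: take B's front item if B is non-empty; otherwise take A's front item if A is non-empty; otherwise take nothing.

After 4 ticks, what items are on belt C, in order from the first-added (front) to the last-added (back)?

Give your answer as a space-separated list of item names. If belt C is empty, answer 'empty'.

Tick 1: prefer A, take urn from A; A=[spool,ingot] B=[knob,valve] C=[urn]
Tick 2: prefer B, take knob from B; A=[spool,ingot] B=[valve] C=[urn,knob]
Tick 3: prefer A, take spool from A; A=[ingot] B=[valve] C=[urn,knob,spool]
Tick 4: prefer B, take valve from B; A=[ingot] B=[-] C=[urn,knob,spool,valve]

Answer: urn knob spool valve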